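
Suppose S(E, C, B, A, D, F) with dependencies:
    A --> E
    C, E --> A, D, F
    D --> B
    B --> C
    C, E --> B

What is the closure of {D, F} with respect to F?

{B, C, D, F}

Start with {D, F}.
D --> B applies; add {B} → now {B, D, F}.
B --> C applies; add {C} → now {B, C, D, F}.
No further FD applies.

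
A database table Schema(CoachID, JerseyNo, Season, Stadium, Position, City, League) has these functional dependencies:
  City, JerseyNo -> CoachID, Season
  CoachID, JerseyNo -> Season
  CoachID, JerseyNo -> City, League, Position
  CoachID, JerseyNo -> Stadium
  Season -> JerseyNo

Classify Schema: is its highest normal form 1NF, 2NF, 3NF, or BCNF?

3NF

Candidate keys: {City, JerseyNo}, {City, Season}, {CoachID, JerseyNo}, {CoachID, Season}. Prime attributes: {City, CoachID, JerseyNo, Season}.
Season -> JerseyNo: {Season}⁺ = {JerseyNo, Season}, which is not all of the attributes, so the left side is not a superkey — BCNF is violated.
Its right-hand attributes {JerseyNo} are all prime, as are those of every other non-superkey FD — the relation is in 3NF.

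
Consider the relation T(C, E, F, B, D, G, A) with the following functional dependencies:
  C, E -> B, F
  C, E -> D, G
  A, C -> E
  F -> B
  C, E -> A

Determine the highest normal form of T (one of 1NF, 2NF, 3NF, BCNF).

2NF

Candidate keys: {A, C}, {C, E}. Prime attributes: {A, C, E}.
For F -> B we have {F}⁺ = {B, F}; {F} is not a superkey, so BCNF fails.
F -> B determines the non-prime attribute {B} from a non-superkey — 3NF is violated.
No proper subset of a key has a non-prime attribute in its closure, so there is no partial dependency; 2NF holds.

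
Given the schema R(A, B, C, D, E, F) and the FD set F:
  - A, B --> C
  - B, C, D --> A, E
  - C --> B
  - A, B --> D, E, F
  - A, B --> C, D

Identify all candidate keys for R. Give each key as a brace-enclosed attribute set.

{A, B}⁺ = {A, B, C, D, E, F} — all of the relation — so {A, B} is a candidate key.
{A, C}⁺ = {A, B, C, D, E, F} — all of the relation — so {A, C} is a candidate key.
{C, D}⁺ = {A, B, C, D, E, F} — all of the relation — so {C, D} is a candidate key.
Any other superkey properly contains one of these, so there are no further candidate keys.

{A, B}, {A, C}, {C, D}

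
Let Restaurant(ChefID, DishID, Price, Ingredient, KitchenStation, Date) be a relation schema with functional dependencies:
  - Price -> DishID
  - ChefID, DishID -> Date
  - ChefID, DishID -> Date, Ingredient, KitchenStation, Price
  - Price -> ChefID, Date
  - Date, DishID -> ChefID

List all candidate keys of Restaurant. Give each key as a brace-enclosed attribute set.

{Price}⁺ = {ChefID, Date, DishID, Ingredient, KitchenStation, Price} — all of the relation — so {Price} is a candidate key.
{ChefID, DishID}⁺ = {ChefID, Date, DishID, Ingredient, KitchenStation, Price} — all of the relation — so {ChefID, DishID} is a candidate key.
{Date, DishID}⁺ = {ChefID, Date, DishID, Ingredient, KitchenStation, Price} — all of the relation — so {Date, DishID} is a candidate key.
Any other superkey properly contains one of these, so there are no further candidate keys.

{ChefID, DishID}, {Date, DishID}, {Price}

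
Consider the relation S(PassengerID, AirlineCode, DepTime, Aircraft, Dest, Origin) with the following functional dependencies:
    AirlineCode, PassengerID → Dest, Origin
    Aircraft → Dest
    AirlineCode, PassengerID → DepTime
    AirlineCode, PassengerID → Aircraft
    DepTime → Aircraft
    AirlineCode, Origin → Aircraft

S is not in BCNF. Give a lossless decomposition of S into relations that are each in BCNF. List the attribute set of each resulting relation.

{Aircraft, DepTime}; {Aircraft, Dest}; {AirlineCode, DepTime, Origin, PassengerID}

Candidate key of the original relation: {AirlineCode, PassengerID}.
{Aircraft, AirlineCode, DepTime, Dest, Origin, PassengerID}: {Aircraft} determines {Aircraft, Dest} here but is not a superkey — split on Aircraft → Dest, giving {Aircraft, Dest} and {Aircraft, AirlineCode, DepTime, Origin, PassengerID}.
{Aircraft, Dest}: every determinant is a superkey — BCNF.
{Aircraft, AirlineCode, DepTime, Origin, PassengerID}: {DepTime} determines {Aircraft, DepTime} here but is not a superkey — split on DepTime → Aircraft, giving {Aircraft, DepTime} and {AirlineCode, DepTime, Origin, PassengerID}.
{Aircraft, DepTime}: every determinant is a superkey — BCNF.
{AirlineCode, DepTime, Origin, PassengerID}: every determinant is a superkey — BCNF.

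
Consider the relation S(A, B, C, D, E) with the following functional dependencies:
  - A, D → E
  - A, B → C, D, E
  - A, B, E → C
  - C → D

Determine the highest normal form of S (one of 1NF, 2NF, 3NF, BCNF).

Candidate key: {A, B}. Prime attributes: {A, B}.
A, D → E breaks BCNF: {A, D}⁺ = {A, D, E}, so {A, D} is not a superkey.
A, D → E has non-prime {E} on the right and a non-superkey on the left, so 3NF fails.
No proper subset of a key has a non-prime attribute in its closure, so there is no partial dependency; 2NF holds.

2NF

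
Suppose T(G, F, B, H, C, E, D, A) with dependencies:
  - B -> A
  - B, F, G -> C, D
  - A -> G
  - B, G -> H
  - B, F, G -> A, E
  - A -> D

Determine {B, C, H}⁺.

Start with {B, C, H}.
B -> A applies; add {A} → now {A, B, C, H}.
A -> G applies; add {G} → now {A, B, C, G, H}.
A -> D applies; add {D} → now {A, B, C, D, G, H}.
No further FD applies.

{A, B, C, D, G, H}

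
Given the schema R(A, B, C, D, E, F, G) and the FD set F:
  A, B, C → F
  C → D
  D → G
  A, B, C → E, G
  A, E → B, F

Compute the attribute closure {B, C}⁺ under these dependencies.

{B, C, D, G}

Start with {B, C}.
C → D applies; add {D} → now {B, C, D}.
D → G applies; add {G} → now {B, C, D, G}.
No further FD applies.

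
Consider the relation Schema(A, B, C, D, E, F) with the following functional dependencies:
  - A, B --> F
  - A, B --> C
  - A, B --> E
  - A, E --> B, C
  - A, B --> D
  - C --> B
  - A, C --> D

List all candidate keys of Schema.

{A} never appears on the right of any FD, so every key must include it.
{A, B}⁺ = {A, B, C, D, E, F}, which is every attribute, so {A, B} is a candidate key.
{A, C}⁺ = {A, B, C, D, E, F}, which is every attribute, so {A, C} is a candidate key.
{A, E}⁺ = {A, B, C, D, E, F}, which is every attribute, so {A, E} is a candidate key.
No proper subset of any of these is a key, and no other minimal superkey exists.

{A, B}, {A, C}, {A, E}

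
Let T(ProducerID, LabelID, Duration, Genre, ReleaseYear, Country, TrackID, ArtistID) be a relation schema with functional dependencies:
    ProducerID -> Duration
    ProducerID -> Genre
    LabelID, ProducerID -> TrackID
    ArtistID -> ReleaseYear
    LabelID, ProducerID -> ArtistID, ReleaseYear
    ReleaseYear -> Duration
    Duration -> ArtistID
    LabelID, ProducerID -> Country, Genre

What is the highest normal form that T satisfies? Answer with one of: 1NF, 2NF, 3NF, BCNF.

1NF

Candidate key: {LabelID, ProducerID}. Prime attributes: {LabelID, ProducerID}.
ProducerID -> Duration: {ProducerID}⁺ = {ArtistID, Duration, Genre, ProducerID, ReleaseYear}, which is not all of the attributes, so the left side is not a superkey — BCNF is violated.
Because {Duration} is non-prime and the left side of ProducerID -> Duration is not a superkey, the relation is not in 3NF.
Since {ProducerID} ⊂ {LabelID, ProducerID} and {ProducerID}⁺ ⊇ {ArtistID, Duration, Genre, ReleaseYear} with {ArtistID, Duration, Genre, ReleaseYear} non-prime, there is a partial dependency; 2NF fails.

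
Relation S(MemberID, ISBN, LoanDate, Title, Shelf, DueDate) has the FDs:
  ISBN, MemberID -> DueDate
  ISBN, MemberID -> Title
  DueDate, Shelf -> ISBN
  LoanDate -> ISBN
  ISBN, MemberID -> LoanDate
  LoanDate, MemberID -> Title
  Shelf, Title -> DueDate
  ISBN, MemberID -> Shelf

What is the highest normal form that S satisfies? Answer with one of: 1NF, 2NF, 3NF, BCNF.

3NF

Candidate keys: {DueDate, MemberID, Shelf}, {ISBN, MemberID}, {LoanDate, MemberID}, {MemberID, Shelf, Title}. Prime attributes: {DueDate, ISBN, LoanDate, MemberID, Shelf, Title}.
For DueDate, Shelf -> ISBN we have {DueDate, Shelf}⁺ = {DueDate, ISBN, Shelf}; {DueDate, Shelf} is not a superkey, so BCNF fails.
Since {ISBN} ⊆ prime attributes and every other non-superkey FD also has a prime right side, the schema is in 3NF.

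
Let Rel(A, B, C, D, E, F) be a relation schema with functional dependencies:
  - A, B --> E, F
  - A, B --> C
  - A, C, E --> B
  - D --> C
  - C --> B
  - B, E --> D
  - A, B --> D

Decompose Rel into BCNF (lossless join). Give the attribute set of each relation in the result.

{A, D, E, F}; {B, C}; {C, D}

Candidate keys of the original relation: {A, B}, {A, C}, {A, D}.
In {A, B, C, D, E, F}, {D} is not a superkey ({D}⁺ restricted to this set is {B, C, D}), so split on D --> B, C into {B, C, D} and {A, D, E, F}.
In {B, C, D}, {C} is not a superkey ({C}⁺ restricted to this set is {B, C}), so split on C --> B into {B, C} and {C, D}.
{B, C} is in BCNF.
{C, D} is in BCNF.
{A, D, E, F} is in BCNF.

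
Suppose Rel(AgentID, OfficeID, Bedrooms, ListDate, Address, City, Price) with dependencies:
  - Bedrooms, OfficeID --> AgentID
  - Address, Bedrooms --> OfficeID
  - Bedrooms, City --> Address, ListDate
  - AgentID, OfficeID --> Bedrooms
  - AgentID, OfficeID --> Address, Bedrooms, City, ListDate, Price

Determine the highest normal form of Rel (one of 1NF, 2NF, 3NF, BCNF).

BCNF

Candidate keys: {Address, Bedrooms}, {AgentID, OfficeID}, {Bedrooms, City}, {Bedrooms, OfficeID}. Prime attributes: {Address, AgentID, Bedrooms, City, OfficeID}.
Every FD has a superkey on the left, so the relation is in BCNF.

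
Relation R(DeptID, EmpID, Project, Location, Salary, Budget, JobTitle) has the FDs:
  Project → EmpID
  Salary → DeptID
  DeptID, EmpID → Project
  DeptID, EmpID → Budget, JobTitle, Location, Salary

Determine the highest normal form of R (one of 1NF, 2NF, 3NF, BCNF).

Candidate keys: {DeptID, EmpID}, {DeptID, Project}, {EmpID, Salary}, {Project, Salary}. Prime attributes: {DeptID, EmpID, Project, Salary}.
For Project → EmpID we have {Project}⁺ = {EmpID, Project}; {Project} is not a superkey, so BCNF fails.
But every attribute on its right side ({EmpID}) is prime, and the same holds for every other non-superkey FD, so 3NF still holds.

3NF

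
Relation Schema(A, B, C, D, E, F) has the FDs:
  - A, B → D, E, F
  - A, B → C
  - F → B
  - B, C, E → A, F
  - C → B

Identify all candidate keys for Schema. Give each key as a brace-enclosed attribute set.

{A, B}⁺ = {A, B, C, D, E, F} — all of the relation — so {A, B} is a candidate key.
{A, C}⁺ = {A, B, C, D, E, F} — all of the relation — so {A, C} is a candidate key.
{A, F}⁺ = {A, B, C, D, E, F} — all of the relation — so {A, F} is a candidate key.
{C, E}⁺ = {A, B, C, D, E, F} — all of the relation — so {C, E} is a candidate key.
Any other superkey properly contains one of these, so there are no further candidate keys.

{A, B}, {A, C}, {A, F}, {C, E}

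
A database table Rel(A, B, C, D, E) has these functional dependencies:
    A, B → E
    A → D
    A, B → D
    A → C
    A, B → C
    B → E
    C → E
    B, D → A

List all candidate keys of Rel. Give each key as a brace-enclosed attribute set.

{A, B}, {B, D}

No FD produces {B}, so it must be in every candidate key.
{A, B}⁺ = {A, B, C, D, E} — all of the relation — so {A, B} is a candidate key.
{B, D}⁺ = {A, B, C, D, E} — all of the relation — so {B, D} is a candidate key.
These are minimal and exhaustive — every other superkey contains one of them.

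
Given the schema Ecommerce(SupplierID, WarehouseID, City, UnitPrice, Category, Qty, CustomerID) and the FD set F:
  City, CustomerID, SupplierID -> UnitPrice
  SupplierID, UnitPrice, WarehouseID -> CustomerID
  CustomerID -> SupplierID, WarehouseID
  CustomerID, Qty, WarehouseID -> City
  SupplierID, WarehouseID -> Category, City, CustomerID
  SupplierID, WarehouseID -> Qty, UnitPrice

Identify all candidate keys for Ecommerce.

{CustomerID}, {SupplierID, WarehouseID}

Closure of {CustomerID} is {Category, City, CustomerID, Qty, SupplierID, UnitPrice, WarehouseID}, the whole schema; {CustomerID} is a candidate key.
Closure of {SupplierID, WarehouseID} is {Category, City, CustomerID, Qty, SupplierID, UnitPrice, WarehouseID}, the whole schema; {SupplierID, WarehouseID} is a candidate key.
These are minimal and exhaustive — every other superkey contains one of them.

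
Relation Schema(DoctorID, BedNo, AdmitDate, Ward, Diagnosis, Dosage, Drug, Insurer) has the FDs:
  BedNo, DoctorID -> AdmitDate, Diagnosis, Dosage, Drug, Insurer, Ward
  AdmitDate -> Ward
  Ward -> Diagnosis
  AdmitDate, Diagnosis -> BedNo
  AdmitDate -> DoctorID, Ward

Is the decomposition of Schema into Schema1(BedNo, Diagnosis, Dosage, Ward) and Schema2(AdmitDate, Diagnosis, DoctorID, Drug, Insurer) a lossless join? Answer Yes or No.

The shared attributes are {Diagnosis} and {Diagnosis}⁺ = {Diagnosis}.
Neither Schema1 nor Schema2 is contained in that closure, so the decomposition is lossy.

No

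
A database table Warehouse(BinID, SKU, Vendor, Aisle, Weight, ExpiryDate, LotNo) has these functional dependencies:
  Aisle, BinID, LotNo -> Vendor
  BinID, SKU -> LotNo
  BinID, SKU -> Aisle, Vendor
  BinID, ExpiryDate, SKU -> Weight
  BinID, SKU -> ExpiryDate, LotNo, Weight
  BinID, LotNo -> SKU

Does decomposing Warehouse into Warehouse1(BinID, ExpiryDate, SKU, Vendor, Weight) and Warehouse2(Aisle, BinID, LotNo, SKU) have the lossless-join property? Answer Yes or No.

Yes

Common attributes: {BinID, SKU}; their closure is {Aisle, BinID, ExpiryDate, LotNo, SKU, Vendor, Weight}.
Since Warehouse1 ⊆ {Aisle, BinID, ExpiryDate, LotNo, SKU, Vendor, Weight}, the intersection is a superkey of Warehouse1; the decomposition is lossless.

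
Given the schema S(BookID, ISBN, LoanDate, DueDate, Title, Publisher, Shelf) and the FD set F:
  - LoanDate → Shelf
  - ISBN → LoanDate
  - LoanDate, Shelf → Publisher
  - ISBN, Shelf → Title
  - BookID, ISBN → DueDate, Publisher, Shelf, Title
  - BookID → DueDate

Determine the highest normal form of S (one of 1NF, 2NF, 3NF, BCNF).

1NF

Candidate key: {BookID, ISBN}. Prime attributes: {BookID, ISBN}.
LoanDate → Shelf: {LoanDate}⁺ = {LoanDate, Publisher, Shelf}, which is not all of the attributes, so the left side is not a superkey — BCNF is violated.
LoanDate → Shelf has non-prime {Shelf} on the right and a non-superkey on the left, so 3NF fails.
The proper key subset {BookID} of {BookID, ISBN} determines non-prime {DueDate}, so the relation is not even in 2NF.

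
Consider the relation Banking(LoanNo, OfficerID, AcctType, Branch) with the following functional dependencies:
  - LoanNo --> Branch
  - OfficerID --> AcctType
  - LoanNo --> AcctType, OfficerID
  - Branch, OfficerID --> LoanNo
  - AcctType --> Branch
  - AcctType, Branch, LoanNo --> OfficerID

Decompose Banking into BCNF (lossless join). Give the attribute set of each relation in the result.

{AcctType, Branch}; {AcctType, LoanNo, OfficerID}

Candidate keys of the original relation: {LoanNo}, {OfficerID}.
In {AcctType, Branch, LoanNo, OfficerID}, {AcctType} is not a superkey ({AcctType}⁺ restricted to this set is {AcctType, Branch}), so split on AcctType --> Branch into {AcctType, Branch} and {AcctType, LoanNo, OfficerID}.
{AcctType, Branch}: every determinant is a superkey — BCNF.
{AcctType, LoanNo, OfficerID}: every determinant is a superkey — BCNF.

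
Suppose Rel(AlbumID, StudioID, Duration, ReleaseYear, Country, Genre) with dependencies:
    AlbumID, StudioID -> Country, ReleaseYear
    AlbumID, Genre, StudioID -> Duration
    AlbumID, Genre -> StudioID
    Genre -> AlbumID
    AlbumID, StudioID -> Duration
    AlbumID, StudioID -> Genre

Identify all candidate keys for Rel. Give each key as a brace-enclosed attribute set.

{AlbumID, StudioID}, {Genre}

{Genre}⁺ = {AlbumID, Country, Duration, Genre, ReleaseYear, StudioID}, which is every attribute, so {Genre} is a candidate key.
{AlbumID, StudioID}⁺ = {AlbumID, Country, Duration, Genre, ReleaseYear, StudioID}, which is every attribute, so {AlbumID, StudioID} is a candidate key.
These are minimal and exhaustive — every other superkey contains one of them.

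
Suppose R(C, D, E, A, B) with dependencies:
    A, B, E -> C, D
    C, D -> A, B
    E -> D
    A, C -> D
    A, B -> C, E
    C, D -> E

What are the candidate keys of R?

{A, B}, {A, C}, {C, D}, {C, E}

{A, B}⁺ = {A, B, C, D, E} — all of the relation — so {A, B} is a candidate key.
{A, C}⁺ = {A, B, C, D, E} — all of the relation — so {A, C} is a candidate key.
{C, D}⁺ = {A, B, C, D, E} — all of the relation — so {C, D} is a candidate key.
{C, E}⁺ = {A, B, C, D, E} — all of the relation — so {C, E} is a candidate key.
Any other superkey properly contains one of these, so there are no further candidate keys.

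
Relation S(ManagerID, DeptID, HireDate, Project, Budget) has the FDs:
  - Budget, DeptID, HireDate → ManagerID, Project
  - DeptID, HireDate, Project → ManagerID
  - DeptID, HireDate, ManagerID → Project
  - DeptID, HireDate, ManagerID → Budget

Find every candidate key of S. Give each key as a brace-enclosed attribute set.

{Budget, DeptID, HireDate}, {DeptID, HireDate, ManagerID}, {DeptID, HireDate, Project}

{DeptID, HireDate} never appear on the right of any FD, so every key must include all of them.
{Budget, DeptID, HireDate}⁺ = {Budget, DeptID, HireDate, ManagerID, Project} — all of the relation — so {Budget, DeptID, HireDate} is a candidate key.
{DeptID, HireDate, ManagerID}⁺ = {Budget, DeptID, HireDate, ManagerID, Project} — all of the relation — so {DeptID, HireDate, ManagerID} is a candidate key.
{DeptID, HireDate, Project}⁺ = {Budget, DeptID, HireDate, ManagerID, Project} — all of the relation — so {DeptID, HireDate, Project} is a candidate key.
These are minimal and exhaustive — every other superkey contains one of them.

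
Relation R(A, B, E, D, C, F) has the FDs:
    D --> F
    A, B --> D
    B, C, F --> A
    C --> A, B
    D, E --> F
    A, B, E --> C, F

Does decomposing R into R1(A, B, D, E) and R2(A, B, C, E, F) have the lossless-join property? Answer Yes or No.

The shared attributes are {A, B, E} and {A, B, E}⁺ = {A, B, C, D, E, F}.
This includes all of R1, so the common attributes are a superkey of R1 — the join is lossless.

Yes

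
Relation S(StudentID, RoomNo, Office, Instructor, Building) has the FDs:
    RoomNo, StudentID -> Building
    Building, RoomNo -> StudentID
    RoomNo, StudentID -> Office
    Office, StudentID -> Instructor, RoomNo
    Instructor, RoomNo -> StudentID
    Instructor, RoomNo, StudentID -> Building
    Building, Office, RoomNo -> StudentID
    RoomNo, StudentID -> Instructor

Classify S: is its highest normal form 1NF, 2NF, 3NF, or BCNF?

Candidate keys: {Building, RoomNo}, {Instructor, RoomNo}, {Office, StudentID}, {RoomNo, StudentID}. Prime attributes: {Building, Instructor, Office, RoomNo, StudentID}.
The left-hand side of every FD is a superkey, so BCNF is satisfied.

BCNF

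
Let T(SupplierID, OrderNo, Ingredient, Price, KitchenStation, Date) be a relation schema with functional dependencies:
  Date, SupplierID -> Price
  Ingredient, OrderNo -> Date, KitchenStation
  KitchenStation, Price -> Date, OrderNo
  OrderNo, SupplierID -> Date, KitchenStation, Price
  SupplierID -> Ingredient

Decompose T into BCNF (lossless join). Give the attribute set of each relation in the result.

Candidate keys of the original relation: {Date, KitchenStation, SupplierID}, {KitchenStation, Price, SupplierID}, {OrderNo, SupplierID}.
Within {Date, Ingredient, KitchenStation, OrderNo, Price, SupplierID}: {Date, SupplierID}⁺ ∩ {Date, Ingredient, KitchenStation, OrderNo, Price, SupplierID} = {Date, Ingredient, Price, SupplierID}, not the whole set, so Date, SupplierID -> Ingredient, Price violates BCNF; decompose into {Date, Ingredient, Price, SupplierID} and {Date, KitchenStation, OrderNo, SupplierID}.
Within {Date, Ingredient, Price, SupplierID}: {SupplierID}⁺ ∩ {Date, Ingredient, Price, SupplierID} = {Ingredient, SupplierID}, not the whole set, so SupplierID -> Ingredient violates BCNF; decompose into {Ingredient, SupplierID} and {Date, Price, SupplierID}.
{Ingredient, SupplierID}: every determinant is a superkey — BCNF.
{Date, Price, SupplierID}: every determinant is a superkey — BCNF.
{Date, KitchenStation, OrderNo, SupplierID}: every determinant is a superkey — BCNF.

{Date, KitchenStation, OrderNo, SupplierID}; {Date, Price, SupplierID}; {Ingredient, SupplierID}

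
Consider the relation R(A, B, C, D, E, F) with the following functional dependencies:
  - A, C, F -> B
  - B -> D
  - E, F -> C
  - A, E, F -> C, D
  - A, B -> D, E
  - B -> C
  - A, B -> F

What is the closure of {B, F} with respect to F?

{B, C, D, F}

Start with {B, F}.
B -> D applies; add {D} → now {B, D, F}.
B -> C applies; add {C} → now {B, C, D, F}.
No further FD applies.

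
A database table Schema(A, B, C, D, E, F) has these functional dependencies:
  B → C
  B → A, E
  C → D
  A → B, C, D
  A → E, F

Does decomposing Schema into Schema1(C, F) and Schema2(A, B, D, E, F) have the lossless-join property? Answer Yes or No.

No

The shared attributes are {F} and {F}⁺ = {F}.
The closure covers neither Schema1 nor Schema2 entirely; the join is not lossless.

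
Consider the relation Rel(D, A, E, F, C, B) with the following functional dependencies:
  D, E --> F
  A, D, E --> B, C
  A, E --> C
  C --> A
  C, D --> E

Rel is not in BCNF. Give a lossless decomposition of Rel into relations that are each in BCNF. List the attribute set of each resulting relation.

Candidate keys of the original relation: {A, D, E}, {C, D}.
{A, B, C, D, E, F}: {D, E} determines {D, E, F} here but is not a superkey — split on D, E --> F, giving {D, E, F} and {A, B, C, D, E}.
{D, E, F} has no BCNF violation.
{A, B, C, D, E}: {A, E} determines {A, C, E} here but is not a superkey — split on A, E --> C, giving {A, C, E} and {A, B, D, E}.
{A, C, E}: {C} determines {A, C} here but is not a superkey — split on C --> A, giving {A, C} and {C, E}.
{A, C} has no BCNF violation.
{C, E} has no BCNF violation.
{A, B, D, E} has no BCNF violation.

{A, B, D, E}; {A, C}; {C, E}; {D, E, F}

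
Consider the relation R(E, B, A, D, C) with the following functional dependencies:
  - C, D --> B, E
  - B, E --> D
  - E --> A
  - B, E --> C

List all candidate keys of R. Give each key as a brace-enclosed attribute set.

{B, E}, {C, D}

{B, E}⁺ = {A, B, C, D, E} — all of the relation — so {B, E} is a candidate key.
{C, D}⁺ = {A, B, C, D, E} — all of the relation — so {C, D} is a candidate key.
These are minimal and exhaustive — every other superkey contains one of them.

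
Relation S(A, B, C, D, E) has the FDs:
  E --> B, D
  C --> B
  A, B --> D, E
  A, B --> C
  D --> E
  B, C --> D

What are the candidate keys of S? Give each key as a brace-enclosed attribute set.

{A, B}, {A, C}, {A, D}, {A, E}

{A} never appears on the right of any FD, so every key must include it.
{A, B} is a candidate key since {A, B}⁺ = {A, B, C, D, E} covers every attribute.
{A, C} is a candidate key since {A, C}⁺ = {A, B, C, D, E} covers every attribute.
{A, D} is a candidate key since {A, D}⁺ = {A, B, C, D, E} covers every attribute.
{A, E} is a candidate key since {A, E}⁺ = {A, B, C, D, E} covers every attribute.
Any other superkey properly contains one of these, so there are no further candidate keys.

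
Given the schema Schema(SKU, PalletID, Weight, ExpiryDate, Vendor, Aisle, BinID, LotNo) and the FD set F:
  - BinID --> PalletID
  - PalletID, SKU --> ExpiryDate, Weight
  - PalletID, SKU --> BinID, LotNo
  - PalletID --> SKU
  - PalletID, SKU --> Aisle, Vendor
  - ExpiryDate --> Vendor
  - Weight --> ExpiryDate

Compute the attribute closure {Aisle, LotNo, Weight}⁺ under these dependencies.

Start with {Aisle, LotNo, Weight}.
Weight --> ExpiryDate applies; add {ExpiryDate} → now {Aisle, ExpiryDate, LotNo, Weight}.
ExpiryDate --> Vendor applies; add {Vendor} → now {Aisle, ExpiryDate, LotNo, Vendor, Weight}.
No further FD applies.

{Aisle, ExpiryDate, LotNo, Vendor, Weight}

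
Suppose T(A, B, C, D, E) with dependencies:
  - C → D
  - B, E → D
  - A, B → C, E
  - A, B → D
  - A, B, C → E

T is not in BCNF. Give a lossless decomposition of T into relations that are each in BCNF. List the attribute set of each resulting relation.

{A, B, C, E}; {C, D}

Candidate key of the original relation: {A, B}.
Within {A, B, C, D, E}: {C}⁺ ∩ {A, B, C, D, E} = {C, D}, not the whole set, so C → D violates BCNF; decompose into {C, D} and {A, B, C, E}.
{C, D} has no BCNF violation.
{A, B, C, E} has no BCNF violation.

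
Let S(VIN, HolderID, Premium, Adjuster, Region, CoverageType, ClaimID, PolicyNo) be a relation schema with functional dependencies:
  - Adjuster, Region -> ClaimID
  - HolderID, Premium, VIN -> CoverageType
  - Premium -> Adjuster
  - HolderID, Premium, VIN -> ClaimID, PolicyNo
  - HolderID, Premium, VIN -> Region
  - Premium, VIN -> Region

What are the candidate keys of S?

{HolderID, Premium, VIN}

{HolderID, Premium, VIN} never appear on the right of any FD, so every key must include all of them.
{HolderID, Premium, VIN}⁺ = {Adjuster, ClaimID, CoverageType, HolderID, PolicyNo, Premium, Region, VIN}, which is every attribute, so {HolderID, Premium, VIN} is a candidate key.
Every other attribute set either contains this one or has a smaller closure.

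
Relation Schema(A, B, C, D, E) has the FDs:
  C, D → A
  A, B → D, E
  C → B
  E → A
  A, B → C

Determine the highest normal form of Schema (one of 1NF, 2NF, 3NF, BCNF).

3NF

Candidate keys: {A, B}, {A, C}, {B, E}, {C, D}, {C, E}. Prime attributes: {A, B, C, D, E}.
For C → B we have {C}⁺ = {B, C}; {C} is not a superkey, so BCNF fails.
Its right-hand attributes {B} are all prime, as are those of every other non-superkey FD — the relation is in 3NF.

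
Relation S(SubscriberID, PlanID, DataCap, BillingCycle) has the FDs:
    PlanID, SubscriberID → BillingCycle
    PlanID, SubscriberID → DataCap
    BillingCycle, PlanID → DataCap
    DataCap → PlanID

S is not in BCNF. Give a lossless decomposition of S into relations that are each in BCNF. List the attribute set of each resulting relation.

Candidate keys of the original relation: {DataCap, SubscriberID}, {PlanID, SubscriberID}.
Within {BillingCycle, DataCap, PlanID, SubscriberID}: {BillingCycle, PlanID}⁺ ∩ {BillingCycle, DataCap, PlanID, SubscriberID} = {BillingCycle, DataCap, PlanID}, not the whole set, so BillingCycle, PlanID → DataCap violates BCNF; decompose into {BillingCycle, DataCap, PlanID} and {BillingCycle, PlanID, SubscriberID}.
Within {BillingCycle, DataCap, PlanID}: {DataCap}⁺ ∩ {BillingCycle, DataCap, PlanID} = {DataCap, PlanID}, not the whole set, so DataCap → PlanID violates BCNF; decompose into {DataCap, PlanID} and {BillingCycle, DataCap}.
{DataCap, PlanID} has no BCNF violation.
{BillingCycle, DataCap} has no BCNF violation.
{BillingCycle, PlanID, SubscriberID} has no BCNF violation.

{BillingCycle, DataCap}; {BillingCycle, PlanID, SubscriberID}; {DataCap, PlanID}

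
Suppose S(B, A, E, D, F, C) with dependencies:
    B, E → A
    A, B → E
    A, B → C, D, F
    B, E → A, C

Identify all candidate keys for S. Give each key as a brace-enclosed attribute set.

Attributes never on any right-hand side: {B} — every candidate key must contain it.
Closure of {A, B} is {A, B, C, D, E, F}, the whole schema; {A, B} is a candidate key.
Closure of {B, E} is {A, B, C, D, E, F}, the whole schema; {B, E} is a candidate key.
Any other superkey properly contains one of these, so there are no further candidate keys.

{A, B}, {B, E}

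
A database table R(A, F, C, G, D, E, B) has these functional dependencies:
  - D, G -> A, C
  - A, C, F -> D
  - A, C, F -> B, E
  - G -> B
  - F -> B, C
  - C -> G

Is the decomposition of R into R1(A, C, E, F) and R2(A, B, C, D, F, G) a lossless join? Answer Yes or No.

Yes

R1 ∩ R2 = {A, C, F}; its closure under F is {A, B, C, D, E, F, G}.
Since R1 ⊆ {A, B, C, D, E, F, G}, the intersection is a superkey of R1; the decomposition is lossless.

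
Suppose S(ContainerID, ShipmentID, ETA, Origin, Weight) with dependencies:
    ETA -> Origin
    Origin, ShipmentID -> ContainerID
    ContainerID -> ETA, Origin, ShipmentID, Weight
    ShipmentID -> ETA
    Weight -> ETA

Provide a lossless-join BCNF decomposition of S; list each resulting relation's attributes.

{ContainerID, ShipmentID, Weight}; {ETA, Origin}; {ETA, Weight}

Candidate keys of the original relation: {ContainerID}, {ShipmentID}.
Within {ContainerID, ETA, Origin, ShipmentID, Weight}: {ETA}⁺ ∩ {ContainerID, ETA, Origin, ShipmentID, Weight} = {ETA, Origin}, not the whole set, so ETA -> Origin violates BCNF; decompose into {ETA, Origin} and {ContainerID, ETA, ShipmentID, Weight}.
{ETA, Origin} is in BCNF.
Within {ContainerID, ETA, ShipmentID, Weight}: {Weight}⁺ ∩ {ContainerID, ETA, ShipmentID, Weight} = {ETA, Weight}, not the whole set, so Weight -> ETA violates BCNF; decompose into {ETA, Weight} and {ContainerID, ShipmentID, Weight}.
{ETA, Weight} is in BCNF.
{ContainerID, ShipmentID, Weight} is in BCNF.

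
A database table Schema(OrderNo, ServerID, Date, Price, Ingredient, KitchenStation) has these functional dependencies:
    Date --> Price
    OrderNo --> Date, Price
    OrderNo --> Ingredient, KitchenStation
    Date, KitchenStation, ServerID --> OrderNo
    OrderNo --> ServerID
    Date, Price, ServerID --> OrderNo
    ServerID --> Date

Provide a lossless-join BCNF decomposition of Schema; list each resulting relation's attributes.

{Date, Ingredient, KitchenStation, OrderNo, ServerID}; {Date, Price}

Candidate keys of the original relation: {OrderNo}, {ServerID}.
In {Date, Ingredient, KitchenStation, OrderNo, Price, ServerID}, {Date} is not a superkey ({Date}⁺ restricted to this set is {Date, Price}), so split on Date --> Price into {Date, Price} and {Date, Ingredient, KitchenStation, OrderNo, ServerID}.
{Date, Price} is in BCNF.
{Date, Ingredient, KitchenStation, OrderNo, ServerID} is in BCNF.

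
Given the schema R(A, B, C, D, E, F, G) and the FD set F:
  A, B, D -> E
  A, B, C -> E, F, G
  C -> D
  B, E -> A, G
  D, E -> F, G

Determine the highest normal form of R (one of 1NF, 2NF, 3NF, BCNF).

Candidate keys: {A, B, C}, {B, C, E}. Prime attributes: {A, B, C, E}.
For A, B, D -> E we have {A, B, D}⁺ = {A, B, D, E, F, G}; {A, B, D} is not a superkey, so BCNF fails.
C -> D determines the non-prime attribute {D} from a non-superkey — 3NF is violated.
{C} is a proper subset of the key {A, B, C}, and {C}⁺ contains the non-prime attribute {D} — a partial dependency, so 2NF is violated.

1NF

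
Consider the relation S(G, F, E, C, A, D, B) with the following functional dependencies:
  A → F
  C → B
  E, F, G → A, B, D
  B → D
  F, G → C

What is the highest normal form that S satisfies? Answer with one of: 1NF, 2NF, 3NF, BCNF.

1NF

Candidate keys: {A, E, G}, {E, F, G}. Prime attributes: {A, E, F, G}.
A → F: {A}⁺ = {A, F}, which is not all of the attributes, so the left side is not a superkey — BCNF is violated.
Because {B} is non-prime and the left side of C → B is not a superkey, the relation is not in 3NF.
{A, G} is a proper subset of the key {A, E, G}, and {A, G}⁺ contains the non-prime attributes {B, C, D} — a partial dependency, so 2NF is violated.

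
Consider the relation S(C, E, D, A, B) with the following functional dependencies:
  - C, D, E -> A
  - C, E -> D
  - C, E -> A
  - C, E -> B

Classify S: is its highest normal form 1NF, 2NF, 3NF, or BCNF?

BCNF

Candidate key: {C, E}. Prime attributes: {C, E}.
Every FD has a superkey on the left, so the relation is in BCNF.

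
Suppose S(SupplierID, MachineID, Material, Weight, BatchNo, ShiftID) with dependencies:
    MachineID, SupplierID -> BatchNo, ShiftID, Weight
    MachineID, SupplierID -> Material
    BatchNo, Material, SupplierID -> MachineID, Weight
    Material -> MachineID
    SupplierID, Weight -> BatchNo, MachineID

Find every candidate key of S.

{MachineID, SupplierID}, {Material, SupplierID}, {SupplierID, Weight}

Attributes never on any right-hand side: {SupplierID} — every candidate key must contain it.
Closure of {MachineID, SupplierID} is {BatchNo, MachineID, Material, ShiftID, SupplierID, Weight}, the whole schema; {MachineID, SupplierID} is a candidate key.
Closure of {Material, SupplierID} is {BatchNo, MachineID, Material, ShiftID, SupplierID, Weight}, the whole schema; {Material, SupplierID} is a candidate key.
Closure of {SupplierID, Weight} is {BatchNo, MachineID, Material, ShiftID, SupplierID, Weight}, the whole schema; {SupplierID, Weight} is a candidate key.
No proper subset of any of these is a key, and no other minimal superkey exists.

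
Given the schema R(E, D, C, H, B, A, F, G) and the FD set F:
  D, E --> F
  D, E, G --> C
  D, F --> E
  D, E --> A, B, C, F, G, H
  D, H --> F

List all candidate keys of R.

Attributes never on any right-hand side: {D} — every candidate key must contain it.
{D, E} is a candidate key since {D, E}⁺ = {A, B, C, D, E, F, G, H} covers every attribute.
{D, F} is a candidate key since {D, F}⁺ = {A, B, C, D, E, F, G, H} covers every attribute.
{D, H} is a candidate key since {D, H}⁺ = {A, B, C, D, E, F, G, H} covers every attribute.
These are minimal and exhaustive — every other superkey contains one of them.

{D, E}, {D, F}, {D, H}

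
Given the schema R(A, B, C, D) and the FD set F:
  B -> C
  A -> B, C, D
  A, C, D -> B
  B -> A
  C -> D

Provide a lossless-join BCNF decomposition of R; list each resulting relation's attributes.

{A, B, C}; {C, D}

Candidate keys of the original relation: {A}, {B}.
{A, B, C, D}: {C} determines {C, D} here but is not a superkey — split on C -> D, giving {C, D} and {A, B, C}.
{C, D} has no BCNF violation.
{A, B, C} has no BCNF violation.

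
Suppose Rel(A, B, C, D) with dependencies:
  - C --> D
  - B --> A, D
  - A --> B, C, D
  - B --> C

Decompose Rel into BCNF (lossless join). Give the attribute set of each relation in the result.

Candidate keys of the original relation: {A}, {B}.
{A, B, C, D}: {C} determines {C, D} here but is not a superkey — split on C --> D, giving {C, D} and {A, B, C}.
{C, D} is in BCNF.
{A, B, C} is in BCNF.

{A, B, C}; {C, D}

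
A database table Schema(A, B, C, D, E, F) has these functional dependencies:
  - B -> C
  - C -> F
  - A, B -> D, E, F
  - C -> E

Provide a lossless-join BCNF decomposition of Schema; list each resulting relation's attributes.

Candidate key of the original relation: {A, B}.
Within {A, B, C, D, E, F}: {B}⁺ ∩ {A, B, C, D, E, F} = {B, C, E, F}, not the whole set, so B -> C, E, F violates BCNF; decompose into {B, C, E, F} and {A, B, D}.
Within {B, C, E, F}: {C}⁺ ∩ {B, C, E, F} = {C, E, F}, not the whole set, so C -> E, F violates BCNF; decompose into {C, E, F} and {B, C}.
{C, E, F} has no BCNF violation.
{B, C} has no BCNF violation.
{A, B, D} has no BCNF violation.

{A, B, D}; {B, C}; {C, E, F}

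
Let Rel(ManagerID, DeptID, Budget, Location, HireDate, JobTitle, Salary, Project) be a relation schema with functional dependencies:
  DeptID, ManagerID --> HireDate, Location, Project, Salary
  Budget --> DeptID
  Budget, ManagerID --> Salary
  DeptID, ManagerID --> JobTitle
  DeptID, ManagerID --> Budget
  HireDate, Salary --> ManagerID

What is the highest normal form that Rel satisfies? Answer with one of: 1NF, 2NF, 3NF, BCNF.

Candidate keys: {Budget, HireDate, Salary}, {Budget, ManagerID}, {DeptID, HireDate, Salary}, {DeptID, ManagerID}. Prime attributes: {Budget, DeptID, HireDate, ManagerID, Salary}.
Budget --> DeptID: {Budget}⁺ = {Budget, DeptID}, which is not all of the attributes, so the left side is not a superkey — BCNF is violated.
Since {DeptID} ⊆ prime attributes and every other non-superkey FD also has a prime right side, the schema is in 3NF.

3NF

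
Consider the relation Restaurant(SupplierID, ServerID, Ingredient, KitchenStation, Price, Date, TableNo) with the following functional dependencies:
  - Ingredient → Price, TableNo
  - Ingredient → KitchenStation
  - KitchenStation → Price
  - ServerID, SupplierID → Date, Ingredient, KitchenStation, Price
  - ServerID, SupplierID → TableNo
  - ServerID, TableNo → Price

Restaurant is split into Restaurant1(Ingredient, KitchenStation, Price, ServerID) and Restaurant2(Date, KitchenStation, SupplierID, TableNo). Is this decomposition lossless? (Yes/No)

Restaurant1 ∩ Restaurant2 = {KitchenStation}; its closure under F is {KitchenStation, Price}.
Restaurant1 ⊄ {KitchenStation, Price} and Restaurant2 ⊄ {KitchenStation, Price}, so the split is lossy.

No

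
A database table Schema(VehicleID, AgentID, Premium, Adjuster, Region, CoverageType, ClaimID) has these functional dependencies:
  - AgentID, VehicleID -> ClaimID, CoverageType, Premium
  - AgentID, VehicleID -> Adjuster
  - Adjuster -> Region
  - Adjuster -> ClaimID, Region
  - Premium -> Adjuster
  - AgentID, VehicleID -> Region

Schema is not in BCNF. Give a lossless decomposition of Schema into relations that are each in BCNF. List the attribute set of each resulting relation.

Candidate key of the original relation: {AgentID, VehicleID}.
In {Adjuster, AgentID, ClaimID, CoverageType, Premium, Region, VehicleID}, {Adjuster} is not a superkey ({Adjuster}⁺ restricted to this set is {Adjuster, ClaimID, Region}), so split on Adjuster -> ClaimID, Region into {Adjuster, ClaimID, Region} and {Adjuster, AgentID, CoverageType, Premium, VehicleID}.
{Adjuster, ClaimID, Region}: every determinant is a superkey — BCNF.
In {Adjuster, AgentID, CoverageType, Premium, VehicleID}, {Premium} is not a superkey ({Premium}⁺ restricted to this set is {Adjuster, Premium}), so split on Premium -> Adjuster into {Adjuster, Premium} and {AgentID, CoverageType, Premium, VehicleID}.
{Adjuster, Premium}: every determinant is a superkey — BCNF.
{AgentID, CoverageType, Premium, VehicleID}: every determinant is a superkey — BCNF.

{Adjuster, ClaimID, Region}; {Adjuster, Premium}; {AgentID, CoverageType, Premium, VehicleID}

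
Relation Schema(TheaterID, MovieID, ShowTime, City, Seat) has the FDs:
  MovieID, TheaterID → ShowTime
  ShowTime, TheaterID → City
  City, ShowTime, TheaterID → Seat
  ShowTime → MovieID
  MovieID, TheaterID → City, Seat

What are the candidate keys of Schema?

{MovieID, TheaterID}, {ShowTime, TheaterID}

Attributes never on any right-hand side: {TheaterID} — every candidate key must contain it.
{MovieID, TheaterID}⁺ = {City, MovieID, Seat, ShowTime, TheaterID}, which is every attribute, so {MovieID, TheaterID} is a candidate key.
{ShowTime, TheaterID}⁺ = {City, MovieID, Seat, ShowTime, TheaterID}, which is every attribute, so {ShowTime, TheaterID} is a candidate key.
These are minimal and exhaustive — every other superkey contains one of them.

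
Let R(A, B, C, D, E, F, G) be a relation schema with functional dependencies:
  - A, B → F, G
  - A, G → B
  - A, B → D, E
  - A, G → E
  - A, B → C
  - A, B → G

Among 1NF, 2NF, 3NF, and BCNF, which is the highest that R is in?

BCNF

Candidate keys: {A, B}, {A, G}. Prime attributes: {A, B, G}.
The left-hand side of every FD is a superkey, so BCNF is satisfied.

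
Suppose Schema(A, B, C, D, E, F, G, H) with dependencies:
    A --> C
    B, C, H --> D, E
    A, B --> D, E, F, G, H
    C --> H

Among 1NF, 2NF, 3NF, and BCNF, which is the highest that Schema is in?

Candidate key: {A, B}. Prime attributes: {A, B}.
For A --> C we have {A}⁺ = {A, C, H}; {A} is not a superkey, so BCNF fails.
Because {C} is non-prime and the left side of A --> C is not a superkey, the relation is not in 3NF.
Since {A} ⊂ {A, B} and {A}⁺ ⊇ {C, H} with {C, H} non-prime, there is a partial dependency; 2NF fails.

1NF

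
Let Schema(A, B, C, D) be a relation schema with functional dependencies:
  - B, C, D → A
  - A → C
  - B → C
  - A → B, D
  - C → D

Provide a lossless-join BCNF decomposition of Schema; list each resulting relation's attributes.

Candidate keys of the original relation: {A}, {B}.
{A, B, C, D}: {C} determines {C, D} here but is not a superkey — split on C → D, giving {C, D} and {A, B, C}.
{C, D}: every determinant is a superkey — BCNF.
{A, B, C}: every determinant is a superkey — BCNF.

{A, B, C}; {C, D}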